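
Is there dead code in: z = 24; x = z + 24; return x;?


z is read by x's definition; x is returned
No dead code


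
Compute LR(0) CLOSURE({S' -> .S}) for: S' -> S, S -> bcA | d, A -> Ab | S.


Start: S' -> .S
For each item with dot before a nonterminal B, add B -> .γ for every B-production
Closure: [S' -> .S, S -> .bcA, S -> .d]


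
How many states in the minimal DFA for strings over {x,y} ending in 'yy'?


Track the longest suffix of input matching a prefix of 'yy': 3 classes (prefixes of length 0..2)
Minimal DFA: 3 states


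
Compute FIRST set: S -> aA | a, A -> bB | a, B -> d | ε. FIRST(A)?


Per alternative of A: FIRST(bB) = {b}; FIRST(a) = {a}
FIRST(A) = {a, b}


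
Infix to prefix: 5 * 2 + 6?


left-to-right (same/higher precedence on left): tree is (+ (* 5 2) 6)
Prefix: + * 5 2 6


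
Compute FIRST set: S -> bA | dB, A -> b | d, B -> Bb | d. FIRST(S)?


Per alternative of S: FIRST(bA) = {b}; FIRST(dB) = {d}
FIRST(S) = {b, d}


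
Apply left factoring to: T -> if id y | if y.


Common prefix: 'if'
Factored: T -> if T', T' -> id y | y


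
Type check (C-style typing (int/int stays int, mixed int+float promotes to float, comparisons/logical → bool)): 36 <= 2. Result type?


Operand types: int <= int
Rule: comparison yields bool
Result type: bool


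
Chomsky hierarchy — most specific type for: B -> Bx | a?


Left-linear: every RHS is a terminal or one nonterminal followed by a terminal
Classification: Type 3 (Regular)


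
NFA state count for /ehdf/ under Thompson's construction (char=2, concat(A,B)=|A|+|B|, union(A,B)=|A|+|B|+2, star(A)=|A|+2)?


Syntax tree has 4 char leaf(s), 0 union(s), 0 star(s)
chars contribute 4×2 = 8; each union adds +2; each star adds +2
Total: 8 + 0 + 0 = 8 states


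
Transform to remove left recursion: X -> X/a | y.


Left-recursive alternatives: X/a; non-recursive: y
Introduce X': X -> yX', X' -> /aX' | ε


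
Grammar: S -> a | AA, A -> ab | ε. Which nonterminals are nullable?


A nonterminal is nullable iff some alternative derives ε (directly, or every symbol in it is nullable)
Nullable: {A, S}


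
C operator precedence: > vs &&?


'>' is relational (level 7); '&&' is logical AND (level 2)
Higher level binds tighter
'>' has higher precedence than '&&'


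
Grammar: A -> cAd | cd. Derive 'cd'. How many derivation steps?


Derivation: A => cd
Steps: 1


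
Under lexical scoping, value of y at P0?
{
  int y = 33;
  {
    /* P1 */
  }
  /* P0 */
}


y declared in the same block as P0
y = 33


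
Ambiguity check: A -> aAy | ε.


balanced a^n…y^n: each string has a unique parse
Unambiguous


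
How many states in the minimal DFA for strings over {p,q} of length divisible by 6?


Track length mod 6: states 0..5, accept at 0
Minimal DFA: 6 states


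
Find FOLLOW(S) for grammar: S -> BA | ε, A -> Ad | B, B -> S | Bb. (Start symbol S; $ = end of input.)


$ ∈ FOLLOW(S). For each A -> αBβ: add FIRST(β)\{ε} to FOLLOW(B); if β nullable, add FOLLOW(A).
FOLLOW(S) = {$, b, d}


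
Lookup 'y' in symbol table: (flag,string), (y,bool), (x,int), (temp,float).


Lookup 'y' → type bool


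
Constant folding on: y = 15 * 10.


15 * 10 = 150 at compile time
Optimized: y = 150


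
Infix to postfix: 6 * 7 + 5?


Left to right (same or higher precedence on left)
Postfix: 6 7 * 5 +


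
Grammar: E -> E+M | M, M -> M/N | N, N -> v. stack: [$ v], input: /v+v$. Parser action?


'v' on top is the handle for N -> v
Action: reduce (N -> v)


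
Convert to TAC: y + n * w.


Break into single-operator statements:
t1 = n * w
t2 = y + t1


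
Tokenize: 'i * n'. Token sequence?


Scan left to right, longest-match per lexeme
Tokens: ID(i), OP(*), ID(n)


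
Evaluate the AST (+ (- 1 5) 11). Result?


Evaluate inner: (- 1 5) = -4
Evaluate root: (+ -4 11) = 7
Result: 7


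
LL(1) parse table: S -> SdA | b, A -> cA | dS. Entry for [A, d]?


For [A, d]: 'd' ∈ FIRST(dS)
Entry: A -> dS


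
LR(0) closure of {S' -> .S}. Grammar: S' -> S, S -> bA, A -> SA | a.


Start: S' -> .S
For each item with dot before a nonterminal B, add B -> .γ for every B-production
Closure: [S' -> .S, S -> .bA]


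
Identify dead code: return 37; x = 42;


statement follows a return and is unreachable
Dead: 'x = 42'


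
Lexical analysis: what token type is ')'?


Pattern: delimiter/punctuation
Type: PUNCTUATION


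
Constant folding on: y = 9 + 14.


9 + 14 = 23 at compile time
Optimized: y = 23


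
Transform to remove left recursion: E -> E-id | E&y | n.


Left-recursive alternatives: E-id, E&y; non-recursive: n
Introduce E': E -> nE', E' -> -idE' | &yE' | ε


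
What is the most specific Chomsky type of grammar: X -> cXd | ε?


Single nonterminal LHS, but c^n d^n is not regular
Classification: Type 2 (Context-Free)


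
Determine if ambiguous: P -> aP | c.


right-linear, alternatives start with distinct terminals 'a' vs 'c': unique leftmost derivation
Unambiguous


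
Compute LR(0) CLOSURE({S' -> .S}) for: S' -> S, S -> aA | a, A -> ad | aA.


Start: S' -> .S
For each item with dot before a nonterminal B, add B -> .γ for every B-production
Closure: [S' -> .S, S -> .aA, S -> .a]


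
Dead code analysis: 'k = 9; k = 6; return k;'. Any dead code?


first assignment to k is overwritten before any read
Dead: 'k = 9'


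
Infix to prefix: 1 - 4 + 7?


left-to-right (same/higher precedence on left): tree is (+ (- 1 4) 7)
Prefix: + - 1 4 7


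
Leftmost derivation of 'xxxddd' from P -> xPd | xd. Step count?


Derivation: P => xPd => xxPdd => xxxddd
Steps: 3


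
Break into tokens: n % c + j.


Scan left to right, longest-match per lexeme
Tokens: ID(n), OP(%), ID(c), OP(+), ID(j)


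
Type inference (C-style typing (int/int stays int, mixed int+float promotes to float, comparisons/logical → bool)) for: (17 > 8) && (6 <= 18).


Operand types: bool && bool
Rule: logical operators take bool operands and yield bool
Result type: bool


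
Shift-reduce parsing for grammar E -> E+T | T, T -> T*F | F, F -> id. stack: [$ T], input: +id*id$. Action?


lookahead ∉ {*} so T won't extend; reduce E -> T
Action: reduce (E -> T)


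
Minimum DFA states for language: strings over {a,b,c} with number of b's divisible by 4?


Track (count of b) mod 4: states 0..3, accept at 0
Minimal DFA: 4 states


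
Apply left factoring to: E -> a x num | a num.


Common prefix: 'a'
Factored: E -> a E', E' -> x num | num


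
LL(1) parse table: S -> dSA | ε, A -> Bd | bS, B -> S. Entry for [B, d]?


For [B, d]: 'd' ∈ FIRST(S)
Entry: B -> S


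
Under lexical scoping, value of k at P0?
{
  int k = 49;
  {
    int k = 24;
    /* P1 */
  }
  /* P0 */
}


k declared in the same block as P0
k = 49


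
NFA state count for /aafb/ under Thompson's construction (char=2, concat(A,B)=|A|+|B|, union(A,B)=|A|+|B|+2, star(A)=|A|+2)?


Syntax tree has 4 char leaf(s), 0 union(s), 0 star(s)
chars contribute 4×2 = 8; each union adds +2; each star adds +2
Total: 8 + 0 + 0 = 8 states


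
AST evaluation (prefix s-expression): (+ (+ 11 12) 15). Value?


Evaluate inner: (+ 11 12) = 23
Evaluate root: (+ 23 15) = 38
Result: 38


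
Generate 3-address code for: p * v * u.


Break into single-operator statements:
t1 = p * v
t2 = t1 * u


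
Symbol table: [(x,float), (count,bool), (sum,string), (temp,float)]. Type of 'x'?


Lookup 'x' → type float


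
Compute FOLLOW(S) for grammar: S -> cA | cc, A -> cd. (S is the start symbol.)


$ ∈ FOLLOW(S). For each A -> αBβ: add FIRST(β)\{ε} to FOLLOW(B); if β nullable, add FOLLOW(A).
FOLLOW(S) = {$}


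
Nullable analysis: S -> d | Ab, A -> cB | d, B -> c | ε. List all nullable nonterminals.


A nonterminal is nullable iff some alternative derives ε (directly, or every symbol in it is nullable)
Nullable: {B}


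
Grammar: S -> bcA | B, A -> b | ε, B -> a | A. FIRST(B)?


Per alternative of B: FIRST(a) = {a}; FIRST(A) = {b, ε}
FIRST(B) = {a, b, ε}


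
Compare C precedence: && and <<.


'<<' is shift (level 8); '&&' is logical AND (level 2)
Higher level binds tighter
'<<' has higher precedence than '&&'


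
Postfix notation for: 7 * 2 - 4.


Left to right (same or higher precedence on left)
Postfix: 7 2 * 4 -


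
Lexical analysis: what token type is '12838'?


Pattern: digits only
Type: INTEGER_LITERAL


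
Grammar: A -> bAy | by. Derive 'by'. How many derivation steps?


Derivation: A => by
Steps: 1


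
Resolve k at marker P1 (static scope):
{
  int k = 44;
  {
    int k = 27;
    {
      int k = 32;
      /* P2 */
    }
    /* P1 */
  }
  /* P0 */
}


k declared in the same block as P1
k = 27


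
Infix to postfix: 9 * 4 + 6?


Left to right (same or higher precedence on left)
Postfix: 9 4 * 6 +


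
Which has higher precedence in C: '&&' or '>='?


'>=' is relational (level 7); '&&' is logical AND (level 2)
Higher level binds tighter
'>=' has higher precedence than '&&'


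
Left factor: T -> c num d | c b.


Common prefix: 'c'
Factored: T -> c T', T' -> num d | b


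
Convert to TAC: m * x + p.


Break into single-operator statements:
t1 = m * x
t2 = t1 + p


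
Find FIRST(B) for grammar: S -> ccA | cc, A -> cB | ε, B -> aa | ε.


Per alternative of B: FIRST(aa) = {a}; FIRST(ε) = {ε}
FIRST(B) = {a, ε}


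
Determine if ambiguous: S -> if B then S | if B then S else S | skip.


dangling else: 'if B then if B then skip else skip' parses two ways
Ambiguous


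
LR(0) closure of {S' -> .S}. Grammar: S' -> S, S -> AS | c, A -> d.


Start: S' -> .S
For each item with dot before a nonterminal B, add B -> .γ for every B-production
Closure: [S' -> .S, S -> .AS, S -> .c, A -> .d]


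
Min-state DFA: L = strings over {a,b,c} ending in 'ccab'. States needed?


Track the longest suffix of input matching a prefix of 'ccab': 5 classes (prefixes of length 0..4)
Minimal DFA: 5 states


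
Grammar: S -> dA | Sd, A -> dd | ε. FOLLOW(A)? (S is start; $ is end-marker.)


$ ∈ FOLLOW(S). For each A -> αBβ: add FIRST(β)\{ε} to FOLLOW(B); if β nullable, add FOLLOW(A).
FOLLOW(A) = {$, d}


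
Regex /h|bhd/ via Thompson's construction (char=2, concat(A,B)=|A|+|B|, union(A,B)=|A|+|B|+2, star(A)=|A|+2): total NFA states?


Syntax tree has 4 char leaf(s), 1 union(s), 0 star(s)
chars contribute 4×2 = 8; each union adds +2; each star adds +2
Total: 8 + 2 + 0 = 10 states


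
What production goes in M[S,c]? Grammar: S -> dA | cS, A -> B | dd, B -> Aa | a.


For [S, c]: 'c' ∈ FIRST(cS)
Entry: S -> cS


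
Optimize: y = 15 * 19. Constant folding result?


15 * 19 = 285 at compile time
Optimized: y = 285


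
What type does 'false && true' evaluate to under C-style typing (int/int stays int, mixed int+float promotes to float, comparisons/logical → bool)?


Operand types: bool && bool
Rule: logical operators take bool operands and yield bool
Result type: bool


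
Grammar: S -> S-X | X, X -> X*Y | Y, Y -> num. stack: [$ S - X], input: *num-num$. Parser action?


'*' can extend X; shift to build X -> X*Y
Action: shift


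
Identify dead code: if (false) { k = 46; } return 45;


condition is constant false, so the whole block is unreachable
Dead: 'if (false) { k = 46; }'


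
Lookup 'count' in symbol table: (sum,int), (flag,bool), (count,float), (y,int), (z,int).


Lookup 'count' → type float


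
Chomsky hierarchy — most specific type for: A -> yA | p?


Right-linear: every RHS is a terminal or a terminal followed by one nonterminal
Classification: Type 3 (Regular)


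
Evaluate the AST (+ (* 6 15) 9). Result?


Evaluate inner: (* 6 15) = 90
Evaluate root: (+ 90 9) = 99
Result: 99


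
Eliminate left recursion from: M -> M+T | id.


Left-recursive alternatives: M+T; non-recursive: id
Introduce M': M -> idM', M' -> +TM' | ε


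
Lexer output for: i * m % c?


Scan left to right, longest-match per lexeme
Tokens: ID(i), OP(*), ID(m), OP(%), ID(c)


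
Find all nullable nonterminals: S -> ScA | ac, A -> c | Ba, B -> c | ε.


A nonterminal is nullable iff some alternative derives ε (directly, or every symbol in it is nullable)
Nullable: {B}


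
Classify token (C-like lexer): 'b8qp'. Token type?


Pattern: letter/underscore followed by alphanumerics, not a keyword
Type: IDENTIFIER


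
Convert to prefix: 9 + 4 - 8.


left-to-right (same/higher precedence on left): tree is (- (+ 9 4) 8)
Prefix: - + 9 4 8


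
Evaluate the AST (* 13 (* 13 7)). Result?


Evaluate inner: (* 13 7) = 91
Evaluate root: (* 13 91) = 1183
Result: 1183


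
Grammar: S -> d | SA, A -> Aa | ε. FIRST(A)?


Per alternative of A: FIRST(Aa) = {a}; FIRST(ε) = {ε}
FIRST(A) = {a, ε}


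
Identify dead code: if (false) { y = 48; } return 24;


condition is constant false, so the whole block is unreachable
Dead: 'if (false) { y = 48; }'


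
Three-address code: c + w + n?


Break into single-operator statements:
t1 = c + w
t2 = t1 + n


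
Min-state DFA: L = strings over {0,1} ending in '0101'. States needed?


Track the longest suffix of input matching a prefix of '0101': 5 classes (prefixes of length 0..4)
Minimal DFA: 5 states


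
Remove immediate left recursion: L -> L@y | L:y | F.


Left-recursive alternatives: L@y, L:y; non-recursive: F
Introduce L': L -> FL', L' -> @yL' | :yL' | ε


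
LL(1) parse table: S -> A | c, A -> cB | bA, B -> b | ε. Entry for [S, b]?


For [S, b]: 'b' ∈ FIRST(A)
Entry: S -> A


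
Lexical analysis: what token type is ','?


Pattern: delimiter/punctuation
Type: PUNCTUATION


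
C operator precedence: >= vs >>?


'>>' is shift (level 8); '>=' is relational (level 7)
Higher level binds tighter
'>>' has higher precedence than '>='


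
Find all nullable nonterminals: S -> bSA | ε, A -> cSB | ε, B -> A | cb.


A nonterminal is nullable iff some alternative derives ε (directly, or every symbol in it is nullable)
Nullable: {A, B, S}


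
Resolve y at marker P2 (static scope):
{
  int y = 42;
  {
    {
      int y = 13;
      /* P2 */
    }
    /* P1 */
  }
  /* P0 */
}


y declared in the same block as P2
y = 13


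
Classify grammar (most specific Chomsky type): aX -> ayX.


LHS has context (more than one symbol) and |LHS| ≤ |RHS|
Classification: Type 1 (Context-Sensitive)


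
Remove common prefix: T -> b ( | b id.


Common prefix: 'b'
Factored: T -> b T', T' -> ( | id


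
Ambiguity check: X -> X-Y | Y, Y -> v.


precedence layered via separate nonterminal Y: deterministic
Unambiguous


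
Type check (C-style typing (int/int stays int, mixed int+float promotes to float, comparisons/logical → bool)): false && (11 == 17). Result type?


Operand types: bool && bool
Rule: logical operators take bool operands and yield bool
Result type: bool


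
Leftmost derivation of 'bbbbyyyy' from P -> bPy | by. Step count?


Derivation: P => bPy => bbPyy => bbbPyyy => bbbbyyyy
Steps: 4


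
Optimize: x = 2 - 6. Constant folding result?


2 - 6 = -4 at compile time
Optimized: x = -4


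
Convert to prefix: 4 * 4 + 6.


left-to-right (same/higher precedence on left): tree is (+ (* 4 4) 6)
Prefix: + * 4 4 6


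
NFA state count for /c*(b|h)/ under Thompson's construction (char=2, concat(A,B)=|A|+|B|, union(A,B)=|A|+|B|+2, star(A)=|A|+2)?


Syntax tree has 3 char leaf(s), 1 union(s), 1 star(s)
chars contribute 3×2 = 6; each union adds +2; each star adds +2
Total: 6 + 2 + 2 = 10 states


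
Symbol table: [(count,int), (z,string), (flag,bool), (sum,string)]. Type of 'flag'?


Lookup 'flag' → type bool


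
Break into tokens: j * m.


Scan left to right, longest-match per lexeme
Tokens: ID(j), OP(*), ID(m)


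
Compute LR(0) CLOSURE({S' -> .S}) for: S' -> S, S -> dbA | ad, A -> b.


Start: S' -> .S
For each item with dot before a nonterminal B, add B -> .γ for every B-production
Closure: [S' -> .S, S -> .dbA, S -> .ad]


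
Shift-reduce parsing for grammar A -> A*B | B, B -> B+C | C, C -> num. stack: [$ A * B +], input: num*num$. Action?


no handle; shift 'num'
Action: shift


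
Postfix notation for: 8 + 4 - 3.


Left to right (same or higher precedence on left)
Postfix: 8 4 + 3 -


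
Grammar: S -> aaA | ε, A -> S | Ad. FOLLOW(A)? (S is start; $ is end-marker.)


$ ∈ FOLLOW(S). For each A -> αBβ: add FIRST(β)\{ε} to FOLLOW(B); if β nullable, add FOLLOW(A).
FOLLOW(A) = {$, d}


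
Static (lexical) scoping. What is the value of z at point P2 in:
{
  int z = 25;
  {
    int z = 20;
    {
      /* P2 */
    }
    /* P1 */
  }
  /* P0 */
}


P2's block does not declare z; resolves to the enclosing declaration at depth 1
z = 20


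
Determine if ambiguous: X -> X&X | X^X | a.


'a&a^a' has two parse trees (no precedence encoded between & and ^)
Ambiguous


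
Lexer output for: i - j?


Scan left to right, longest-match per lexeme
Tokens: ID(i), OP(-), ID(j)


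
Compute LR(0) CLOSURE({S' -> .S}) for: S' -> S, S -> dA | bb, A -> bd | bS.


Start: S' -> .S
For each item with dot before a nonterminal B, add B -> .γ for every B-production
Closure: [S' -> .S, S -> .dA, S -> .bb]


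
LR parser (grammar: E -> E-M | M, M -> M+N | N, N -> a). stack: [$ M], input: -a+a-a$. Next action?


lookahead ∉ {+} so M won't extend; reduce E -> M
Action: reduce (E -> M)


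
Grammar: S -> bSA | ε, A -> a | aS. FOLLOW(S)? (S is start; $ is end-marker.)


$ ∈ FOLLOW(S). For each A -> αBβ: add FIRST(β)\{ε} to FOLLOW(B); if β nullable, add FOLLOW(A).
FOLLOW(S) = {$, a}


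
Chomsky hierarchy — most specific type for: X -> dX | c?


Right-linear: every RHS is a terminal or a terminal followed by one nonterminal
Classification: Type 3 (Regular)


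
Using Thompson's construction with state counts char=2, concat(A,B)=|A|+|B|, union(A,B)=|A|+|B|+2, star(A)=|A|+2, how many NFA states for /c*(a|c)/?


Syntax tree has 3 char leaf(s), 1 union(s), 1 star(s)
chars contribute 3×2 = 6; each union adds +2; each star adds +2
Total: 6 + 2 + 2 = 10 states


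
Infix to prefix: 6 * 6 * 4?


left-to-right (same/higher precedence on left): tree is (* (* 6 6) 4)
Prefix: * * 6 6 4


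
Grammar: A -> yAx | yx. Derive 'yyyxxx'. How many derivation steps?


Derivation: A => yAx => yyAxx => yyyxxx
Steps: 3


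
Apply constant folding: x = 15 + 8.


15 + 8 = 23 at compile time
Optimized: x = 23


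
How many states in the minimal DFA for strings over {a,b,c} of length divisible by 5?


Track length mod 5: states 0..4, accept at 0
Minimal DFA: 5 states


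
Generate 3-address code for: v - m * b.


Break into single-operator statements:
t1 = m * b
t2 = v - t1


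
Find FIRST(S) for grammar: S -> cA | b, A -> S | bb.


Per alternative of S: FIRST(cA) = {c}; FIRST(b) = {b}
FIRST(S) = {b, c}


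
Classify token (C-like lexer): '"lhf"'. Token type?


Pattern: double-quoted sequence
Type: STRING_LITERAL


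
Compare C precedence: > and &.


'>' is relational (level 7); '&' is bitwise AND (level 5)
Higher level binds tighter
'>' has higher precedence than '&'


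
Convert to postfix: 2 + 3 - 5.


Left to right (same or higher precedence on left)
Postfix: 2 3 + 5 -


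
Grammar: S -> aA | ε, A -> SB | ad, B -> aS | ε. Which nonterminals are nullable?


A nonterminal is nullable iff some alternative derives ε (directly, or every symbol in it is nullable)
Nullable: {A, B, S}


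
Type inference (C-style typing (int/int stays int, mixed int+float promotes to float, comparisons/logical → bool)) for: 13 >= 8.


Operand types: int >= int
Rule: comparison yields bool
Result type: bool


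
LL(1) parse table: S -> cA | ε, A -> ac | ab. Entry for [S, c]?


For [S, c]: 'c' ∈ FIRST(cA)
Entry: S -> cA


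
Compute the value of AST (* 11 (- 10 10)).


Evaluate inner: (- 10 10) = 0
Evaluate root: (* 11 0) = 0
Result: 0


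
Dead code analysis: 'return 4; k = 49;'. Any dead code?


statement follows a return and is unreachable
Dead: 'k = 49'


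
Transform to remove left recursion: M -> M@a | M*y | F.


Left-recursive alternatives: M@a, M*y; non-recursive: F
Introduce M': M -> FM', M' -> @aM' | *yM' | ε


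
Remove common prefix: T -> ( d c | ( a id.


Common prefix: '('
Factored: T -> ( T', T' -> d c | a id


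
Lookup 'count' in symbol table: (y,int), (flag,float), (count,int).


Lookup 'count' → type int


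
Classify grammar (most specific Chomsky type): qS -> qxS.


LHS has context (more than one symbol) and |LHS| ≤ |RHS|
Classification: Type 1 (Context-Sensitive)


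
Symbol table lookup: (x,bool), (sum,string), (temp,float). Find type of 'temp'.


Lookup 'temp' → type float


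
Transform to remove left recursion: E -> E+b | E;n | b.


Left-recursive alternatives: E+b, E;n; non-recursive: b
Introduce E': E -> bE', E' -> +bE' | ;nE' | ε


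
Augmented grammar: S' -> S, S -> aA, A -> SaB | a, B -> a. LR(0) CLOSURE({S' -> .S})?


Start: S' -> .S
For each item with dot before a nonterminal B, add B -> .γ for every B-production
Closure: [S' -> .S, S -> .aA]


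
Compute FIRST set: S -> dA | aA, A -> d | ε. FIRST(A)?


Per alternative of A: FIRST(d) = {d}; FIRST(ε) = {ε}
FIRST(A) = {d, ε}


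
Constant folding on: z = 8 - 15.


8 - 15 = -7 at compile time
Optimized: z = -7


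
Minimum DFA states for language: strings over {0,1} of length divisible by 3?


Track length mod 3: states 0..2, accept at 0
Minimal DFA: 3 states


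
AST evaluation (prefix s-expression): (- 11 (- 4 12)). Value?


Evaluate inner: (- 4 12) = -8
Evaluate root: (- 11 -8) = 19
Result: 19


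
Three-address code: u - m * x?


Break into single-operator statements:
t1 = m * x
t2 = u - t1


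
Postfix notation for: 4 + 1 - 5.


Left to right (same or higher precedence on left)
Postfix: 4 1 + 5 -


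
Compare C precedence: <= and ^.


'<=' is relational (level 7); '^' is bitwise XOR (level 4)
Higher level binds tighter
'<=' has higher precedence than '^'


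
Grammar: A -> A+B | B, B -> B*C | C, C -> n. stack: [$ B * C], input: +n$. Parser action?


handle 'B*C' on top
Action: reduce (B -> B*C)


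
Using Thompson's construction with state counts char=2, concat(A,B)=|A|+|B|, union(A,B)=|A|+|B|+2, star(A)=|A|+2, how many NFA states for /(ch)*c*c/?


Syntax tree has 4 char leaf(s), 0 union(s), 2 star(s)
chars contribute 4×2 = 8; each union adds +2; each star adds +2
Total: 8 + 0 + 4 = 12 states


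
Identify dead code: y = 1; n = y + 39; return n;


y is read by n's definition; n is returned
No dead code


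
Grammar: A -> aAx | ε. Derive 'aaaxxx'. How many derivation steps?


Derivation: A => aAx => aaAxx => aaaAxxx => aaaxxx
Steps: 4


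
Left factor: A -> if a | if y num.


Common prefix: 'if'
Factored: A -> if A', A' -> a | y num


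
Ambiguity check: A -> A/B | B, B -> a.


precedence layered via separate nonterminal B: deterministic
Unambiguous


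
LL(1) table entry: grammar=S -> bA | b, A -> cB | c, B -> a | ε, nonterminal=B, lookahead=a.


For [B, a]: 'a' ∈ FIRST(a)
Entry: B -> a


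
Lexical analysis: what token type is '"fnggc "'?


Pattern: double-quoted sequence
Type: STRING_LITERAL


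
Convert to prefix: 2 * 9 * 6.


left-to-right (same/higher precedence on left): tree is (* (* 2 9) 6)
Prefix: * * 2 9 6


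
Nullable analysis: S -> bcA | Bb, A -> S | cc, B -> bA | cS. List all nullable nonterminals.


A nonterminal is nullable iff some alternative derives ε (directly, or every symbol in it is nullable)
Nullable: {}


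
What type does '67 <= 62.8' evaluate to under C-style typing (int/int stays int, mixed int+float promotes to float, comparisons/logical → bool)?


Operand types: int <= float
Rule: comparison yields bool
Result type: bool


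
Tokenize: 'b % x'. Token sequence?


Scan left to right, longest-match per lexeme
Tokens: ID(b), OP(%), ID(x)


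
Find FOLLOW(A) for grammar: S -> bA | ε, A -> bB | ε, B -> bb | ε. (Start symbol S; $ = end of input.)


$ ∈ FOLLOW(S). For each A -> αBβ: add FIRST(β)\{ε} to FOLLOW(B); if β nullable, add FOLLOW(A).
FOLLOW(A) = {$}


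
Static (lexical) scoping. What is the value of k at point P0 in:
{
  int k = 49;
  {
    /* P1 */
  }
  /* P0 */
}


k declared in the same block as P0
k = 49


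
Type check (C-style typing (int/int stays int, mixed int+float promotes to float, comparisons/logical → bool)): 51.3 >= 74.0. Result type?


Operand types: float >= float
Rule: comparison yields bool
Result type: bool


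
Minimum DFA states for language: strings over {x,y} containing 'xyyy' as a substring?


KMP-style automaton: 4 progress states + 1 absorbing accept = 5
Minimal DFA: 5 states


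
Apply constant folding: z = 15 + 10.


15 + 10 = 25 at compile time
Optimized: z = 25


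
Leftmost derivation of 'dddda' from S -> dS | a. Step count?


Derivation: S => dS => ddS => dddS => ddddS => dddda
Steps: 5


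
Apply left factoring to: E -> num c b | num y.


Common prefix: 'num'
Factored: E -> num E', E' -> c b | y


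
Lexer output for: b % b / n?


Scan left to right, longest-match per lexeme
Tokens: ID(b), OP(%), ID(b), OP(/), ID(n)


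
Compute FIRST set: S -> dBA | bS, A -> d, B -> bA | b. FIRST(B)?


Per alternative of B: FIRST(bA) = {b}; FIRST(b) = {b}
FIRST(B) = {b}


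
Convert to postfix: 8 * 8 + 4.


Left to right (same or higher precedence on left)
Postfix: 8 8 * 4 +


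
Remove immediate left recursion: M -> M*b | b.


Left-recursive alternatives: M*b; non-recursive: b
Introduce M': M -> bM', M' -> *bM' | ε


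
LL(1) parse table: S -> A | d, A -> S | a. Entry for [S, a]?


For [S, a]: 'a' ∈ FIRST(A)
Entry: S -> A


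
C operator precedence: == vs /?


'/' is multiplicative (level 10); '==' is equality (level 6)
Higher level binds tighter
'/' has higher precedence than '=='


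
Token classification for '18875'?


Pattern: digits only
Type: INTEGER_LITERAL


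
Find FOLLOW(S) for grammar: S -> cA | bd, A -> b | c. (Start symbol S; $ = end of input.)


$ ∈ FOLLOW(S). For each A -> αBβ: add FIRST(β)\{ε} to FOLLOW(B); if β nullable, add FOLLOW(A).
FOLLOW(S) = {$}


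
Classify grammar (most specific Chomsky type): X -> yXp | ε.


Single nonterminal LHS, but y^n p^n is not regular
Classification: Type 2 (Context-Free)


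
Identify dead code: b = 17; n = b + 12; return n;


b is read by n's definition; n is returned
No dead code


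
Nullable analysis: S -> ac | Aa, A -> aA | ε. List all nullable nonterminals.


A nonterminal is nullable iff some alternative derives ε (directly, or every symbol in it is nullable)
Nullable: {A}


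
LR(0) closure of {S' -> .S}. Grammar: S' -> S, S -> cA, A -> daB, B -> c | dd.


Start: S' -> .S
For each item with dot before a nonterminal B, add B -> .γ for every B-production
Closure: [S' -> .S, S -> .cA]


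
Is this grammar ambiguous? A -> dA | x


right-linear, alternatives start with distinct terminals 'd' vs 'x': unique leftmost derivation
Unambiguous


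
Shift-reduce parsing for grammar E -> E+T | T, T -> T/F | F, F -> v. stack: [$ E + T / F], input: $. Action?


handle 'T/F' on top
Action: reduce (T -> T/F)


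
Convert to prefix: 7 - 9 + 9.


left-to-right (same/higher precedence on left): tree is (+ (- 7 9) 9)
Prefix: + - 7 9 9


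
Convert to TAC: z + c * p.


Break into single-operator statements:
t1 = c * p
t2 = z + t1


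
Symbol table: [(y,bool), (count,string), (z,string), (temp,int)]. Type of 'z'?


Lookup 'z' → type string


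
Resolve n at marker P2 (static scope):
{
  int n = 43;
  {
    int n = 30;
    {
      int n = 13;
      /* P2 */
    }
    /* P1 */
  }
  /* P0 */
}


n declared in the same block as P2
n = 13


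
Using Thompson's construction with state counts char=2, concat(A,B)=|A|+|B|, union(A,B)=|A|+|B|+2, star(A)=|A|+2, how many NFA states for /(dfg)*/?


Syntax tree has 3 char leaf(s), 0 union(s), 1 star(s)
chars contribute 3×2 = 6; each union adds +2; each star adds +2
Total: 6 + 0 + 2 = 8 states


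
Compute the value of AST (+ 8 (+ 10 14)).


Evaluate inner: (+ 10 14) = 24
Evaluate root: (+ 8 24) = 32
Result: 32


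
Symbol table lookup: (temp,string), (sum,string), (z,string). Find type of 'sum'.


Lookup 'sum' → type string


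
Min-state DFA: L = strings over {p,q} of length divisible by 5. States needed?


Track length mod 5: states 0..4, accept at 0
Minimal DFA: 5 states


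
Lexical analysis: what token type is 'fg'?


Pattern: letter/underscore followed by alphanumerics, not a keyword
Type: IDENTIFIER


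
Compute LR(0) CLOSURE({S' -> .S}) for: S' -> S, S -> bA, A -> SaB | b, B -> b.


Start: S' -> .S
For each item with dot before a nonterminal B, add B -> .γ for every B-production
Closure: [S' -> .S, S -> .bA]


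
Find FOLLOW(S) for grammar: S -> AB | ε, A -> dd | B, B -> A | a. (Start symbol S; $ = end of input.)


$ ∈ FOLLOW(S). For each A -> αBβ: add FIRST(β)\{ε} to FOLLOW(B); if β nullable, add FOLLOW(A).
FOLLOW(S) = {$}


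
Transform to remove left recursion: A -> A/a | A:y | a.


Left-recursive alternatives: A/a, A:y; non-recursive: a
Introduce A': A -> aA', A' -> /aA' | :yA' | ε


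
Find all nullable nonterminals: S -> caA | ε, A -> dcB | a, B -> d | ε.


A nonterminal is nullable iff some alternative derives ε (directly, or every symbol in it is nullable)
Nullable: {B, S}


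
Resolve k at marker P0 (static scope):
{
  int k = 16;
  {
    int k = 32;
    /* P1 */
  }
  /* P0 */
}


k declared in the same block as P0
k = 16


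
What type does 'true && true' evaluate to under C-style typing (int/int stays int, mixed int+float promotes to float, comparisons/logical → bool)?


Operand types: bool && bool
Rule: logical operators take bool operands and yield bool
Result type: bool


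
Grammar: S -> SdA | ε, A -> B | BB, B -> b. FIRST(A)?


Per alternative of A: FIRST(B) = {b}; FIRST(BB) = {b}
FIRST(A) = {b}


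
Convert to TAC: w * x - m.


Break into single-operator statements:
t1 = w * x
t2 = t1 - m


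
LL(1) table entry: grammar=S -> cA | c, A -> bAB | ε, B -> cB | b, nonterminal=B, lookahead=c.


For [B, c]: 'c' ∈ FIRST(cB)
Entry: B -> cB


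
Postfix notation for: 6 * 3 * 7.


Left to right (same or higher precedence on left)
Postfix: 6 3 * 7 *


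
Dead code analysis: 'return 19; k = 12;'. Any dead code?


statement follows a return and is unreachable
Dead: 'k = 12'


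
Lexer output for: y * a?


Scan left to right, longest-match per lexeme
Tokens: ID(y), OP(*), ID(a)


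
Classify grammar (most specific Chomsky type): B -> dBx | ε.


Single nonterminal LHS, but d^n x^n is not regular
Classification: Type 2 (Context-Free)


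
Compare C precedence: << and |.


'<<' is shift (level 8); '|' is bitwise OR (level 3)
Higher level binds tighter
'<<' has higher precedence than '|'


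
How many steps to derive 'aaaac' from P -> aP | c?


Derivation: P => aP => aaP => aaaP => aaaaP => aaaac
Steps: 5


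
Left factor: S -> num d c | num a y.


Common prefix: 'num'
Factored: S -> num S', S' -> d c | a y


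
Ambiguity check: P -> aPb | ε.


balanced a^n…b^n: each string has a unique parse
Unambiguous


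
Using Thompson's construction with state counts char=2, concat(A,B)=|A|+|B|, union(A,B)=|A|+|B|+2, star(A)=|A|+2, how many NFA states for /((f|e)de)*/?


Syntax tree has 4 char leaf(s), 1 union(s), 1 star(s)
chars contribute 4×2 = 8; each union adds +2; each star adds +2
Total: 8 + 2 + 2 = 12 states


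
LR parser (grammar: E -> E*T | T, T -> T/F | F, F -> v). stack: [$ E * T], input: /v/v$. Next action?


'/' can extend T; shift to build T -> T/F
Action: shift


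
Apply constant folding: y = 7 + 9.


7 + 9 = 16 at compile time
Optimized: y = 16


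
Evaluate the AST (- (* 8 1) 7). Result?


Evaluate inner: (* 8 1) = 8
Evaluate root: (- 8 7) = 1
Result: 1


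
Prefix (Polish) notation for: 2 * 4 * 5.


left-to-right (same/higher precedence on left): tree is (* (* 2 4) 5)
Prefix: * * 2 4 5


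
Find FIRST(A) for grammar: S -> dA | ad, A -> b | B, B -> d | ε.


Per alternative of A: FIRST(b) = {b}; FIRST(B) = {d, ε}
FIRST(A) = {b, d, ε}


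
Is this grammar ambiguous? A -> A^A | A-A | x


'x^x-x' has two parse trees (no precedence encoded between ^ and -)
Ambiguous


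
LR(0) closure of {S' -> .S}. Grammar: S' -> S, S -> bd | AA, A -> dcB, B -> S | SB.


Start: S' -> .S
For each item with dot before a nonterminal B, add B -> .γ for every B-production
Closure: [S' -> .S, S -> .bd, S -> .AA, A -> .dcB]


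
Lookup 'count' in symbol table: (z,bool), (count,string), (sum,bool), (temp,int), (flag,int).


Lookup 'count' → type string


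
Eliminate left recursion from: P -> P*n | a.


Left-recursive alternatives: P*n; non-recursive: a
Introduce P': P -> aP', P' -> *nP' | ε


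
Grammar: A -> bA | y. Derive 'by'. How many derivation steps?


Derivation: A => bA => by
Steps: 2


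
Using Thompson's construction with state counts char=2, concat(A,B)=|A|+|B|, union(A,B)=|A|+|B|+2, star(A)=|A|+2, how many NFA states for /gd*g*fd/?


Syntax tree has 5 char leaf(s), 0 union(s), 2 star(s)
chars contribute 5×2 = 10; each union adds +2; each star adds +2
Total: 10 + 0 + 4 = 14 states


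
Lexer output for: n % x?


Scan left to right, longest-match per lexeme
Tokens: ID(n), OP(%), ID(x)


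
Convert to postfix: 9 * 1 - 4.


Left to right (same or higher precedence on left)
Postfix: 9 1 * 4 -


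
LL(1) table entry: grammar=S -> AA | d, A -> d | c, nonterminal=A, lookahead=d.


For [A, d]: 'd' ∈ FIRST(d)
Entry: A -> d


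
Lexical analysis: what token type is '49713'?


Pattern: digits only
Type: INTEGER_LITERAL


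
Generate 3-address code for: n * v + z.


Break into single-operator statements:
t1 = n * v
t2 = t1 + z


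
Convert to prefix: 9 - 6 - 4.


left-to-right (same/higher precedence on left): tree is (- (- 9 6) 4)
Prefix: - - 9 6 4


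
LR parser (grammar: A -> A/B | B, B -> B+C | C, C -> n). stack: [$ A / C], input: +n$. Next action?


'C' (not preceded by B+) is the handle for B -> C
Action: reduce (B -> C)


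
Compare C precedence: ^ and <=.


'<=' is relational (level 7); '^' is bitwise XOR (level 4)
Higher level binds tighter
'<=' has higher precedence than '^'


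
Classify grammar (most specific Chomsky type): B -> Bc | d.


Left-linear: every RHS is a terminal or one nonterminal followed by a terminal
Classification: Type 3 (Regular)


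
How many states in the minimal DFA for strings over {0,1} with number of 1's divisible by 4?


Track (count of 1) mod 4: states 0..3, accept at 0
Minimal DFA: 4 states


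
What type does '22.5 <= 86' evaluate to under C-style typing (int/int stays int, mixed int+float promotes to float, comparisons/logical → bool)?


Operand types: float <= int
Rule: comparison yields bool
Result type: bool


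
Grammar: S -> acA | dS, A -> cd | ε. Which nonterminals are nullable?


A nonterminal is nullable iff some alternative derives ε (directly, or every symbol in it is nullable)
Nullable: {A}


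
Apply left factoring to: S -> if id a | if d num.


Common prefix: 'if'
Factored: S -> if S', S' -> id a | d num


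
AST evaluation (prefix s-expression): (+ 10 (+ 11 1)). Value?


Evaluate inner: (+ 11 1) = 12
Evaluate root: (+ 10 12) = 22
Result: 22


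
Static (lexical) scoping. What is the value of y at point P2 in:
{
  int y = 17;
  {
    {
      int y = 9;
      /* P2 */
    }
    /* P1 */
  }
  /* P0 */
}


y declared in the same block as P2
y = 9


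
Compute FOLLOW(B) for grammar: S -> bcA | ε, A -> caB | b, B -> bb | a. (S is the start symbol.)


$ ∈ FOLLOW(S). For each A -> αBβ: add FIRST(β)\{ε} to FOLLOW(B); if β nullable, add FOLLOW(A).
FOLLOW(B) = {$}


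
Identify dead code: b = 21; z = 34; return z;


b is assigned but never read
Dead: 'b = 21'


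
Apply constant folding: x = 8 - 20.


8 - 20 = -12 at compile time
Optimized: x = -12


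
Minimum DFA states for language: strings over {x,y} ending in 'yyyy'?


Track the longest suffix of input matching a prefix of 'yyyy': 5 classes (prefixes of length 0..4)
Minimal DFA: 5 states


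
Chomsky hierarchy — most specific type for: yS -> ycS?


LHS has context (more than one symbol) and |LHS| ≤ |RHS|
Classification: Type 1 (Context-Sensitive)


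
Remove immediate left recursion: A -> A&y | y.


Left-recursive alternatives: A&y; non-recursive: y
Introduce A': A -> yA', A' -> &yA' | ε


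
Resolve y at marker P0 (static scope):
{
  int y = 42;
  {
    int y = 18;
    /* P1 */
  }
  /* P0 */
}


y declared in the same block as P0
y = 42


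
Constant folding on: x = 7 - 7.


7 - 7 = 0 at compile time
Optimized: x = 0


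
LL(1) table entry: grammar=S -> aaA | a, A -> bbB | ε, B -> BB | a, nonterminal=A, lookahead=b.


For [A, b]: 'b' ∈ FIRST(bbB)
Entry: A -> bbB


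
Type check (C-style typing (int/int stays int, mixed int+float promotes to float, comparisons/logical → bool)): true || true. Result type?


Operand types: bool || bool
Rule: logical operators take bool operands and yield bool
Result type: bool


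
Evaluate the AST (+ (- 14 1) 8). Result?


Evaluate inner: (- 14 1) = 13
Evaluate root: (+ 13 8) = 21
Result: 21


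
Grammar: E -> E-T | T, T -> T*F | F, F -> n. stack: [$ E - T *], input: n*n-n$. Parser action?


no handle; shift 'n'
Action: shift


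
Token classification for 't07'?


Pattern: letter/underscore followed by alphanumerics, not a keyword
Type: IDENTIFIER


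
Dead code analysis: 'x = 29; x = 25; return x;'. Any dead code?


first assignment to x is overwritten before any read
Dead: 'x = 29'


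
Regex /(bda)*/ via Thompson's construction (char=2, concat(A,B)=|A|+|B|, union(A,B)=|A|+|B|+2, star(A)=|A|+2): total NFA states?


Syntax tree has 3 char leaf(s), 0 union(s), 1 star(s)
chars contribute 3×2 = 6; each union adds +2; each star adds +2
Total: 6 + 0 + 2 = 8 states


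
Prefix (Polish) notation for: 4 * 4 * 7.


left-to-right (same/higher precedence on left): tree is (* (* 4 4) 7)
Prefix: * * 4 4 7


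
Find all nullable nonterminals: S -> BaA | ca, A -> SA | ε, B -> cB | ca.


A nonterminal is nullable iff some alternative derives ε (directly, or every symbol in it is nullable)
Nullable: {A}


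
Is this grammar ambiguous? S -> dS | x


right-linear, alternatives start with distinct terminals 'd' vs 'x': unique leftmost derivation
Unambiguous


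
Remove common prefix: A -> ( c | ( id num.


Common prefix: '('
Factored: A -> ( A', A' -> c | id num


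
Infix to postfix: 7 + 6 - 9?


Left to right (same or higher precedence on left)
Postfix: 7 6 + 9 -


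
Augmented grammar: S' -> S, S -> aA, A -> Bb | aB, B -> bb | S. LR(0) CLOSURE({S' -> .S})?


Start: S' -> .S
For each item with dot before a nonterminal B, add B -> .γ for every B-production
Closure: [S' -> .S, S -> .aA]
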